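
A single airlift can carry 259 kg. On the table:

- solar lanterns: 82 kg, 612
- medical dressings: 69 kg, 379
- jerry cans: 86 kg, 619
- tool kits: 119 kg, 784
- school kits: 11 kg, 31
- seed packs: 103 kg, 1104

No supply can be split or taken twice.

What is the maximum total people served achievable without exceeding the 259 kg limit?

Taking the top-ratio supplies first gives solar lanterns + medical dressings + seed packs for 2095 (254 kg).
The 82 kg tied up in solar lanterns is better spent on jerry cans — total rises to 2102 (258 kg).
That's the maximum — no swap from here does better than 2102.

2102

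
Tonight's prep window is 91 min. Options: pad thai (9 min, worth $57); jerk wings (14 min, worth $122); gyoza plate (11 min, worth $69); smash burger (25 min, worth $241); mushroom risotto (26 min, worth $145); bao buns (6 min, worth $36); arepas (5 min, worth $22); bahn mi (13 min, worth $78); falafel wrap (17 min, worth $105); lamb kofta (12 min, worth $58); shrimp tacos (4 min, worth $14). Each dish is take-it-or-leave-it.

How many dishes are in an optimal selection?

7

Optimal total is 673.
One optimal bundle: jerk wings + gyoza plate + smash burger + bao buns + arepas + bahn mi + falafel wrap (91 min).
Every optimal selection uses 7 dishes.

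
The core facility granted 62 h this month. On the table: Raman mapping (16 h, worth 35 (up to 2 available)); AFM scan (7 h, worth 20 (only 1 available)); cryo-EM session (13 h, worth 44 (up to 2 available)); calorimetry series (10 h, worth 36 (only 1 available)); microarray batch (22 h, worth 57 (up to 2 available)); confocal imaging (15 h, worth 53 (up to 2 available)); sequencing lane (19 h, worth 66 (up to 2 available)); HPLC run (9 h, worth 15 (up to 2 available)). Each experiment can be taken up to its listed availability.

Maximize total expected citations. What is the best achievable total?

Ranking by ratio (expected citations/h): calorimetry series 3.60, confocal imaging 3.53, sequencing lane 3.47.
Taking the top-ratio experiments first gives calorimetry series + 2×confocal imaging + sequencing lane for 208 (59 h).
Dropping calorimetry series frees 10 h; slotting in cryo-EM session (13 h) lifts the total to 216 at 62 h.
That's the maximum — no swap from here does better than 216.

216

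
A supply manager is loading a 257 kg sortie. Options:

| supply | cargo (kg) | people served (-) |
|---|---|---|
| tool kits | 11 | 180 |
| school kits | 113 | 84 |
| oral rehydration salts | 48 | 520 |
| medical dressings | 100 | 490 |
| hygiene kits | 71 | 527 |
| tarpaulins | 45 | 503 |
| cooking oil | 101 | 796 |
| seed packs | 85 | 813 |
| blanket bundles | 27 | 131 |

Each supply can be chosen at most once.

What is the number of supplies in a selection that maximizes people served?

4

Optimal total is 2363.
For example oral rehydration salts + hygiene kits + tarpaulins + seed packs achieves it, using 249 kg.
All optima have 4 supplies.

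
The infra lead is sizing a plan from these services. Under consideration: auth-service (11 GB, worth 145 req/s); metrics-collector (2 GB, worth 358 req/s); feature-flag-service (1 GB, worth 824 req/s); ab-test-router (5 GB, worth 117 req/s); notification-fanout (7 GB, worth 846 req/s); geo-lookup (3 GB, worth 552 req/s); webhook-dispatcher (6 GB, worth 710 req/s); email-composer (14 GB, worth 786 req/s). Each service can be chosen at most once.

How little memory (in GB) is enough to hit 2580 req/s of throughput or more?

13

Look for the lowest-memory combination reaching 2580.
metrics-collector + feature-flag-service + notification-fanout + geo-lookup: 2580 throughput at 13 GB.
Below 13 GB the best achievable stays under 2580.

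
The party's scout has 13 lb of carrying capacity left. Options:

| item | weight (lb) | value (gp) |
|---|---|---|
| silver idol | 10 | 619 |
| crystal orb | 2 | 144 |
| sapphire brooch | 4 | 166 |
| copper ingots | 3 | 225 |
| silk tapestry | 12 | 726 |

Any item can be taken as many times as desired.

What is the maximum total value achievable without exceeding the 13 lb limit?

Filling by ratio: 4×copper ingots for 900, with 1 lb left unused.
Dropping copper ingots frees 3 lb; slotting in 2×crystal orb (4 lb) lifts the total to 963 at 13 lb.

963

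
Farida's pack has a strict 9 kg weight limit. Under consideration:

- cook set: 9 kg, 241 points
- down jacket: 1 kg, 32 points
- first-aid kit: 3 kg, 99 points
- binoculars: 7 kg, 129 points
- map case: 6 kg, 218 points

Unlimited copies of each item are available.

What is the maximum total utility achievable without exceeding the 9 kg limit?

Ranking by ratio (utility/kg): map case 36.33, first-aid kit 33.00, down jacket 32.00.
First-aid kit + map case uses 9 of the 9 kg and totals 317.
No other feasible combination exceeds 317.

317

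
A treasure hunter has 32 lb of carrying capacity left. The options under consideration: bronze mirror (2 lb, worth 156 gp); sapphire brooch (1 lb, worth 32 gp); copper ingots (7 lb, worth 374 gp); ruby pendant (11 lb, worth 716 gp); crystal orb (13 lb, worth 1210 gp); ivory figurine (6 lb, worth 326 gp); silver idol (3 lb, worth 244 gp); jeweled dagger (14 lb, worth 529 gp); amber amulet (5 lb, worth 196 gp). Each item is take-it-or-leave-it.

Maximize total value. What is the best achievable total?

The ratio heuristic lands on bronze mirror + sapphire brooch + ruby pendant + crystal orb + silver idol (2358) but leaves 2 lb idle.
The 4 lb tied up in sapphire brooch and silver idol is better spent on ivory figurine — total rises to 2408 (32 lb).

2408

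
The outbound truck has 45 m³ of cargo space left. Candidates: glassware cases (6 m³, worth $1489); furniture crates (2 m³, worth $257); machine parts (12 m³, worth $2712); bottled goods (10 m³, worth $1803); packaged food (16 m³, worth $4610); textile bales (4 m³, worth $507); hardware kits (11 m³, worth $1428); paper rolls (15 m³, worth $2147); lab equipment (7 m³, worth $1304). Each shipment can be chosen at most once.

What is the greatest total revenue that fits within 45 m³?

Filling by ratio: glassware cases + furniture crates + machine parts + packaged food + lab equipment for 10372, with 2 m³ left unused.
Replace furniture crates with textile bales: the trade gains 250 net, giving 10622 at 45 m³.

10622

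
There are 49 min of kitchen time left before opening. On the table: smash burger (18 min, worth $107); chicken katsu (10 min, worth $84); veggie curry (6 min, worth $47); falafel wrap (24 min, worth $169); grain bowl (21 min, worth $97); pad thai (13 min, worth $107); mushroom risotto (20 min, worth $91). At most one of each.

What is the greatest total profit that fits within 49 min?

360

A density-first pass picks smash burger + chicken katsu + veggie curry + pad thai — 345 at 47 min.
The 24 min tied up in smash burger and veggie curry is better spent on falafel wrap — total rises to 360 (47 min).
Next best is smash burger + chicken katsu + veggie curry + pad thai at 345 (47 min) — short by 15.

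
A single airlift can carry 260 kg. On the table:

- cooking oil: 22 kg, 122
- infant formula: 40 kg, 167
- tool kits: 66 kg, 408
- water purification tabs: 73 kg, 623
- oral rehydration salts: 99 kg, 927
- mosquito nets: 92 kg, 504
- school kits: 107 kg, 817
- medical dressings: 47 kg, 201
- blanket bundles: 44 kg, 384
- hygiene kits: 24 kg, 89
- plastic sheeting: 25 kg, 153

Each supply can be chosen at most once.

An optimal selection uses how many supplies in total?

The maximum people served within 260 kg is 2128.
One optimal bundle: oral rehydration salts + school kits + blanket bundles (250 kg).
Every optimal selection uses 3 supplies.

3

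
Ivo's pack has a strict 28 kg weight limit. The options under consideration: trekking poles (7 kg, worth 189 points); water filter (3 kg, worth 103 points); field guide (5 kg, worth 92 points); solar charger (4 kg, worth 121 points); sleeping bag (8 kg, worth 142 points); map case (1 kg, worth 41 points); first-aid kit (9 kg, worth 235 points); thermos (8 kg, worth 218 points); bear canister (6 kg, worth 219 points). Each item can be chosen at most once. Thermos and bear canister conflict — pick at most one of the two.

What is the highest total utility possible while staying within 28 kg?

811

Density check — map case 41.00, bear canister 36.50, water filter 34.33 are the best per kg.
Water filter + field guide + solar charger + map case + first-aid kit + bear canister uses 28 of the 28 kg and totals 811.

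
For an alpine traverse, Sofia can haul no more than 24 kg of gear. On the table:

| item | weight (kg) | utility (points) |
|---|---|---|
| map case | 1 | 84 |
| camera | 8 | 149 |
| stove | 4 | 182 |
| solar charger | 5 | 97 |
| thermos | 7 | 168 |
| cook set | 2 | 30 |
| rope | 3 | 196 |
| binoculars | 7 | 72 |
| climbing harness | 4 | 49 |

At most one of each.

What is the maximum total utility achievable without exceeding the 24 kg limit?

779

Greedy by ratio would take map case + stove + solar charger + thermos + cook set + rope: 22 kg used, total 757.
The 7 kg tied up in solar charger and cook set is better spent on camera — total rises to 779 (23 kg).
That's the maximum — no swap from here does better than 779.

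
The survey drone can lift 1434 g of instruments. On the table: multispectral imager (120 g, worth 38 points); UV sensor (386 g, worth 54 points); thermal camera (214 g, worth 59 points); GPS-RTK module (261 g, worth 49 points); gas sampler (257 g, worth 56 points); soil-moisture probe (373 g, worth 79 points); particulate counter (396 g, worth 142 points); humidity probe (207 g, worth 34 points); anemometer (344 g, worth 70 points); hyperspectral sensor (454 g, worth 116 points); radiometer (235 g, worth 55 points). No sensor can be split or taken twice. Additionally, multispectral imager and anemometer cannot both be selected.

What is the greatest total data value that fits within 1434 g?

By data value per g: particulate counter 0.36, multispectral imager 0.32, thermal camera 0.28, hyperspectral sensor 0.26 lead.
Best packing: multispectral imager + thermal camera + particulate counter + hyperspectral sensor + radiometer — 1419 g, 410 total.
No other feasible combination exceeds 410.

410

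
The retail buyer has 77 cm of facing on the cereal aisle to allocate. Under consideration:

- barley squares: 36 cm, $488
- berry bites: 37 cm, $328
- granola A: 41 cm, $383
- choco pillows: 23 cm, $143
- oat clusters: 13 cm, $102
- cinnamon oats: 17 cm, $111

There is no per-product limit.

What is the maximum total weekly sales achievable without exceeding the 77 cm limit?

976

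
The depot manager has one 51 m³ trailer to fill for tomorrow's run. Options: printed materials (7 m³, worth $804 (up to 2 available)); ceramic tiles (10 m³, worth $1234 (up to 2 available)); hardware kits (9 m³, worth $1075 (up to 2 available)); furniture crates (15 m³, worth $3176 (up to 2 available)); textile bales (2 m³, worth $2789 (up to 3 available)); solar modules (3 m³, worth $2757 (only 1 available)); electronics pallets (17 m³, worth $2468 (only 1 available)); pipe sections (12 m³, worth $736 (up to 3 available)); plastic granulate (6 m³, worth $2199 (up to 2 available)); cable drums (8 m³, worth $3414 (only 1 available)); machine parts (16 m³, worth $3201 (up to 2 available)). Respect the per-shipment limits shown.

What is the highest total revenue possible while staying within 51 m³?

22916

Printed materials + furniture crates + 3×textile bales + solar modules + 2×plastic granulate + cable drums uses 51 of the 51 m³ and totals 22916.
Every other selection either busts 51 m³ or exceeds an availability limit or fails to beat 22916.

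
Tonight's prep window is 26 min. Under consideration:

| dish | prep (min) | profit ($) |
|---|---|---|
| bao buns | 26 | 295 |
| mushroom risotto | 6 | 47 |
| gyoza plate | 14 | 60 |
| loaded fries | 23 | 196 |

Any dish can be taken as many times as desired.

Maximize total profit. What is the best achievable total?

Best packing: bao buns — 26 min, 295 total.
No other feasible combination exceeds 295.

295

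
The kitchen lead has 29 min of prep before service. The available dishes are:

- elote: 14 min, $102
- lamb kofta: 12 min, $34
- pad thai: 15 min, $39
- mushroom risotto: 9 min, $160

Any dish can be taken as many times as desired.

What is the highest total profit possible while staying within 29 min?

By profit per min: mushroom risotto 17.78, elote 7.29, lamb kofta 2.83, pad thai 2.60 lead.
3×mushroom risotto uses 27 of the 29 min and totals 480.
Nothing else within 29 min beats 480.

480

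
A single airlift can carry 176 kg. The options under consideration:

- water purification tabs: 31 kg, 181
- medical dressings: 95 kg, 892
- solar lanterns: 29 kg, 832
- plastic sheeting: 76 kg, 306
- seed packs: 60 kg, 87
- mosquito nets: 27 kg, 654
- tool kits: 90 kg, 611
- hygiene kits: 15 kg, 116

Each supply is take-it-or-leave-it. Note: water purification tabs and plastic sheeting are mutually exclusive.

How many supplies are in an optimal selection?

The maximum people served within 176 kg is 2494.
medical dressings + solar lanterns + mosquito nets + hygiene kits hits 2494 at 166 kg.
Every optimal selection uses 4 supplies.

4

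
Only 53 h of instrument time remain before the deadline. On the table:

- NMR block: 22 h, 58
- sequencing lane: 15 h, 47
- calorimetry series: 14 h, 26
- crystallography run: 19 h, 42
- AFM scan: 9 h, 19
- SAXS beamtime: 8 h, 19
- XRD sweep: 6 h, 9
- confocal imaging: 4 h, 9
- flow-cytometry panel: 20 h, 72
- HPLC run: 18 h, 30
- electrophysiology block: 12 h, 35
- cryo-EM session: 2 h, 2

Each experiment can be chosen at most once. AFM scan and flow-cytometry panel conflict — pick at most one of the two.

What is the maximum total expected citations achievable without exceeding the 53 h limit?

Ranking by ratio (expected citations/h): flow-cytometry panel 3.60, sequencing lane 3.13, electrophysiology block 2.92, NMR block 2.64.
The ratio ordering already packs tightly: sequencing lane + confocal imaging + flow-cytometry panel + electrophysiology block + cryo-EM session, 53 h, 165.
Nothing else feasible within 53 h beats 165.

165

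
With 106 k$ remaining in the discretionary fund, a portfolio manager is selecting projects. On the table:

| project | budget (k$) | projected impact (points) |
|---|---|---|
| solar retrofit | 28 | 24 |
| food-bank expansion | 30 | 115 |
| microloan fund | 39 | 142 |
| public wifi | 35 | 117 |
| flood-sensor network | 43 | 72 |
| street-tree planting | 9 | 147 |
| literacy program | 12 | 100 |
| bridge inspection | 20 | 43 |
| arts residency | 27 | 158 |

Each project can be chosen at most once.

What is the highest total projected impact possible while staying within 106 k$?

565

Taking the top-ratio projects first gives food-bank expansion + street-tree planting + literacy program + bridge inspection + arts residency for 563 (98 k$).
Replace food-bank expansion with public wifi: the trade gains 2 net, giving 565 at 103 k$.
The closest alternative, food-bank expansion + street-tree planting + literacy program + bridge inspection + arts residency, reaches only 563.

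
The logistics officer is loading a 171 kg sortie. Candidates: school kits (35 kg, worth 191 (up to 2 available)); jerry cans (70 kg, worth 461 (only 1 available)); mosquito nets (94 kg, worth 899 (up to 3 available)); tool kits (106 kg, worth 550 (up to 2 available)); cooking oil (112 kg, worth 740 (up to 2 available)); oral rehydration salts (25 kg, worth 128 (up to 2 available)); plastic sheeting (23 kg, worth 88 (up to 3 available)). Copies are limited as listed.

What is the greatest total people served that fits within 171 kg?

1360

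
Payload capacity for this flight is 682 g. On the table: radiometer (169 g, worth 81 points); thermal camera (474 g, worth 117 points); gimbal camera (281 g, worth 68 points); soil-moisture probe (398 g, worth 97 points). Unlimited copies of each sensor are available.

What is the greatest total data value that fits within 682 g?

324

Ranking by ratio (data value/g): radiometer 0.48, thermal camera 0.25, soil-moisture probe 0.24, gimbal camera 0.24.
The ratio ordering already packs tightly: 4×radiometer, 676 g, 324.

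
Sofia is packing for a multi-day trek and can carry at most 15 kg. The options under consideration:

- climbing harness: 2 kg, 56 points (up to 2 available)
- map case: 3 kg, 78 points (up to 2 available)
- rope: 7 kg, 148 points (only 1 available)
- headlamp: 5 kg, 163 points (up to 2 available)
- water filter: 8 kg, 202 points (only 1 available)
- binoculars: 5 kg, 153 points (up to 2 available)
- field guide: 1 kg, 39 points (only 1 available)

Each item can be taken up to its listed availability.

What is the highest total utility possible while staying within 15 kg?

479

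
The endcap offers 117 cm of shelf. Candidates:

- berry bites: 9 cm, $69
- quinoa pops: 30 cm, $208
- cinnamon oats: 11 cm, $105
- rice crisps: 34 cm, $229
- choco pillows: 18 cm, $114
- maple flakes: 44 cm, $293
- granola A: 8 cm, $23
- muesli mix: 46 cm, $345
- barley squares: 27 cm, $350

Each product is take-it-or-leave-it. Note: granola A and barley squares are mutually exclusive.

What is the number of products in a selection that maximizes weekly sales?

The maximum weekly sales within 117 cm is 1008.
One optimal bundle: quinoa pops + cinnamon oats + muesli mix + barley squares (114 cm).
All optima have 4 products.

4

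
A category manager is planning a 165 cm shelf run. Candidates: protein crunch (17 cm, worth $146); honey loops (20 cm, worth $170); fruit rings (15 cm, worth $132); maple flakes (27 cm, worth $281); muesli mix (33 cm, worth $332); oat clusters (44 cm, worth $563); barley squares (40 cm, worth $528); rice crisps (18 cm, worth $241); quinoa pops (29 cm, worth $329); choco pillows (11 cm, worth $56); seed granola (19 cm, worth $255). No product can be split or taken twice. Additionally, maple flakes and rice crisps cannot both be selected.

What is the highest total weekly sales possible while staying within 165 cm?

Fruit rings + oat clusters + barley squares + rice crisps + quinoa pops + seed granola uses 165 of the 165 cm and totals 2048.
Every other selection either busts 165 cm or breaks a pairing rule or fails to beat 2048.

2048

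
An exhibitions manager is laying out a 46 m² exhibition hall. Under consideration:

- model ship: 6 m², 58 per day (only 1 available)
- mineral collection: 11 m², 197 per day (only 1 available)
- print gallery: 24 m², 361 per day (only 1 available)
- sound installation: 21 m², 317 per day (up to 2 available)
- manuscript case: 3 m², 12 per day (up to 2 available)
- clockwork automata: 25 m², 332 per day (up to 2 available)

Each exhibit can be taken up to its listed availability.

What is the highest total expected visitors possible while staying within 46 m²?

678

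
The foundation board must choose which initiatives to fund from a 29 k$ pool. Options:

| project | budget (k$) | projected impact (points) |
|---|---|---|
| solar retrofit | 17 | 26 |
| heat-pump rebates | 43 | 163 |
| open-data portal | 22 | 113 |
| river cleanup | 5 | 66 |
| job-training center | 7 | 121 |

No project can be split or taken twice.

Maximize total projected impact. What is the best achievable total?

234

Taking the top-ratio projects first gives solar retrofit + river cleanup + job-training center for 213 (29 k$).
The 22 k$ tied up in solar retrofit and river cleanup is better spent on open-data portal — total rises to 234 (29 k$).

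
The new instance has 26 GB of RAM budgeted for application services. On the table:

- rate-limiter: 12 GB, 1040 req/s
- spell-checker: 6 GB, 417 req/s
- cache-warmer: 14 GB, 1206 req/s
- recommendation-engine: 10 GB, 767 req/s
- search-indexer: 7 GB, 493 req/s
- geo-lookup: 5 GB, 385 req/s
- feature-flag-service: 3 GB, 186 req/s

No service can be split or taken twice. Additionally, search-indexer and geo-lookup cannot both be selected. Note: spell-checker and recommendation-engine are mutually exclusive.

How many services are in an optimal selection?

2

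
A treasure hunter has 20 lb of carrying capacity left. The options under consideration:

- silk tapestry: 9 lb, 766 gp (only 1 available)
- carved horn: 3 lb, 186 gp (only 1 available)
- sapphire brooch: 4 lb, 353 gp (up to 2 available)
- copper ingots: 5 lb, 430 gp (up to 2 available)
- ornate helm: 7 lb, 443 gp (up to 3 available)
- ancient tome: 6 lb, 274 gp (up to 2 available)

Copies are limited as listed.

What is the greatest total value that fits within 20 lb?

1658

Density check — sapphire brooch 88.25, copper ingots 86.00, silk tapestry 85.11 are the best per lb.
A density-first pass picks 2×sapphire brooch + 2×copper ingots — 1566 at 18 lb.
Replace 2×copper ingots with silk tapestry + carved horn: the trade gains 92 net, giving 1658 at 20 lb.
Nothing else within 20 lb beats 1658.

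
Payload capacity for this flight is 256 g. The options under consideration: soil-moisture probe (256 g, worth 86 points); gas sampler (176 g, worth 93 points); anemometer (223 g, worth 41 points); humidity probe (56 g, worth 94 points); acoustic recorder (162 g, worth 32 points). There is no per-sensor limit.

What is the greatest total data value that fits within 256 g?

376

4×humidity probe uses 224 of the 256 g and totals 376.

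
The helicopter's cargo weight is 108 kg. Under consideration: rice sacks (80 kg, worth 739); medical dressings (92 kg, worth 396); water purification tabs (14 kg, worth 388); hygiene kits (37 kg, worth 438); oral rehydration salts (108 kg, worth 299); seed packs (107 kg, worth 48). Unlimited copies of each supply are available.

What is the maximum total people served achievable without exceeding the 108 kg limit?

2716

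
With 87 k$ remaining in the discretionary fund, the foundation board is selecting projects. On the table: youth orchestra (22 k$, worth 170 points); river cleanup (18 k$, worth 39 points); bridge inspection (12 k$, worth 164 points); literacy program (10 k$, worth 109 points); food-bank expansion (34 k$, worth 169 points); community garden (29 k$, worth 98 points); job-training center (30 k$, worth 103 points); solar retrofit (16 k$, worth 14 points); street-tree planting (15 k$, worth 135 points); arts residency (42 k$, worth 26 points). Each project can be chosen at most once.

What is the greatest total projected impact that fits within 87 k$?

638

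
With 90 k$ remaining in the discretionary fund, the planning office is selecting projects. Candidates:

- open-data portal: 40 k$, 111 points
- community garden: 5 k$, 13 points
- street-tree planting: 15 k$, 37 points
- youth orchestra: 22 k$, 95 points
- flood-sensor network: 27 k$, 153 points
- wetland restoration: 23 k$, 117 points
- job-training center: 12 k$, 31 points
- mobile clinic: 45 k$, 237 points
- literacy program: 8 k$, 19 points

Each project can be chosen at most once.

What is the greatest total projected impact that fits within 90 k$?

449

Ranking by ratio (projected impact/k$): flood-sensor network 5.67, mobile clinic 5.27, wetland restoration 5.09, youth orchestra 4.32.
The ratio heuristic lands on community garden + flood-sensor network + job-training center + mobile clinic (434) but leaves 1 k$ idle.
Reworking the packing: youth orchestra + wetland restoration + mobile clinic uses 90 k$ and improves the total to 449.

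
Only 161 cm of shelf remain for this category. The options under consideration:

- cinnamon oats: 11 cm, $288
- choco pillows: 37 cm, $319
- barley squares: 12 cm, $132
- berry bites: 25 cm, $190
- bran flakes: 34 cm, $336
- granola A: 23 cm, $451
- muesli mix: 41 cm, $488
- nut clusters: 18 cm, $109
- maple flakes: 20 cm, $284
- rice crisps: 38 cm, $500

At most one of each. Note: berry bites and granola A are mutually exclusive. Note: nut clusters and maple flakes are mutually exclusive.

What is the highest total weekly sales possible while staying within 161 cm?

2195

The ratio heuristic lands on cinnamon oats + barley squares + granola A + muesli mix + maple flakes + rice crisps (2143) but leaves 16 cm idle.
Dropping maple flakes frees 20 cm; slotting in bran flakes (34 cm) lifts the total to 2195 at 159 cm.
That's the maximum — no feasible swap from here does better than 2195.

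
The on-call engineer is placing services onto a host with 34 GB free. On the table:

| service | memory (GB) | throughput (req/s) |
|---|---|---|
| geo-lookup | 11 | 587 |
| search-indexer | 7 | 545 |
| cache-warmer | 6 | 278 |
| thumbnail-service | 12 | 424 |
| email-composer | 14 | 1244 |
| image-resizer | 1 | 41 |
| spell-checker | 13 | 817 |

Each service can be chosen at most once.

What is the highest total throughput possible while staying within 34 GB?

The ratio ordering already packs tightly: search-indexer + email-composer + spell-checker, 34 GB, 2606.

2606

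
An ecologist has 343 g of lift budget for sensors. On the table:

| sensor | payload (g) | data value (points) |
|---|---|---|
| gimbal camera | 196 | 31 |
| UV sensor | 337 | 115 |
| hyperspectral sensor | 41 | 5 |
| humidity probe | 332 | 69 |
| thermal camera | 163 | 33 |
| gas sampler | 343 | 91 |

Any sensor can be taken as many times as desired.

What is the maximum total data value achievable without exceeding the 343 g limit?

115

Taking UV sensor: 337 g used, 115 in data value.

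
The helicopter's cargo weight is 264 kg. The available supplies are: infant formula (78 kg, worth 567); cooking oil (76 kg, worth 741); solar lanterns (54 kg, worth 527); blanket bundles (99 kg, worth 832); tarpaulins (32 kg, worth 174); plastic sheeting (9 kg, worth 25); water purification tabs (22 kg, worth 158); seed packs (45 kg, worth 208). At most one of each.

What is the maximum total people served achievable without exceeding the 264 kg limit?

2283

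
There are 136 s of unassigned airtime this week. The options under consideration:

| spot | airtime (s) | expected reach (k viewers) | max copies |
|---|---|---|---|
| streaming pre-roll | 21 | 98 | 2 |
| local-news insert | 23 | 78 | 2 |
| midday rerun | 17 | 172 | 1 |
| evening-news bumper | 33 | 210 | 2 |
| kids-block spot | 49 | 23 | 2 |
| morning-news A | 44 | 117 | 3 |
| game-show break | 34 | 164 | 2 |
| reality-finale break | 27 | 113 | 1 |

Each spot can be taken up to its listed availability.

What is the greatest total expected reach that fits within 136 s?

A density-first pass picks midday rerun + 2×evening-news bumper + game-show break — 756 at 117 s.
Replace game-show break with streaming pre-roll + reality-finale break: the trade gains 47 net, giving 803 at 131 s.
Every other selection either busts 136 s or exceeds an availability limit or fails to beat 803.

803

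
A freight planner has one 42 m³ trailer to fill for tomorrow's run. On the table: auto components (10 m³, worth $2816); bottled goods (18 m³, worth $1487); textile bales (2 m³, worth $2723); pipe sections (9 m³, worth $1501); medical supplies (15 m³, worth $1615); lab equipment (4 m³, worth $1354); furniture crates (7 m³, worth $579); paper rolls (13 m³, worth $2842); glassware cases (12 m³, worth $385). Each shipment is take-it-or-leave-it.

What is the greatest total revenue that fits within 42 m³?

11236

By revenue per m³: textile bales 1361.50, lab equipment 338.50, auto components 281.60 lead.
Best packing: auto components + textile bales + pipe sections + lab equipment + paper rolls — 38 m³, 11236 total.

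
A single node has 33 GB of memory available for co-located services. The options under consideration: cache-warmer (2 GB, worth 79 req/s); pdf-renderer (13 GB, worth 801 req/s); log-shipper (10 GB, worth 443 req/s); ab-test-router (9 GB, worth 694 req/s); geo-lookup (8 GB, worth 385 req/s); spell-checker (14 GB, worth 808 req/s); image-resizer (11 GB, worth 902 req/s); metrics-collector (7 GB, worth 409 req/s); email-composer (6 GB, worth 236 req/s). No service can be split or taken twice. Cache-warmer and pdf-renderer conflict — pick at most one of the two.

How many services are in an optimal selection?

Optimal total is 2397.
For example pdf-renderer + ab-test-router + image-resizer achieves it, using 33 GB.
Any selection reaching 2397 contains exactly 3 services.

3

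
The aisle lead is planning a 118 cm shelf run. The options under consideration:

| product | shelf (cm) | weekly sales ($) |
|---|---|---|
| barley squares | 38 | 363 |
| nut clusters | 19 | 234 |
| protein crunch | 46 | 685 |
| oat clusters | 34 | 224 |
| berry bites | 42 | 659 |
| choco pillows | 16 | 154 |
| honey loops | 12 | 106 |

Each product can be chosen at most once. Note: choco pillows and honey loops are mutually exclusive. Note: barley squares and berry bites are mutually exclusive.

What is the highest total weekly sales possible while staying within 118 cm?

By weekly sales per cm: berry bites 15.69, protein crunch 14.89, nut clusters 12.32 lead.
Best packing: nut clusters + protein crunch + berry bites — 107 cm, 1578 total.
The closest alternative, protein crunch + berry bites + choco pillows, reaches only 1498.

1578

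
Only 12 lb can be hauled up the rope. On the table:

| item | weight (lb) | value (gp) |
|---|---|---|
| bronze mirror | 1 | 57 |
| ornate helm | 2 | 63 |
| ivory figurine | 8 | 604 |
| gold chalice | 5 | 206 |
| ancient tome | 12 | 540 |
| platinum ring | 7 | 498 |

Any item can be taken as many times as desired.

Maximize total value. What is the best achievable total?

832

By value per lb: ivory figurine 75.50, platinum ring 71.14, bronze mirror 57.00 lead.
The ratio ordering already packs tightly: 4×bronze mirror + ivory figurine, 12 lb, 832.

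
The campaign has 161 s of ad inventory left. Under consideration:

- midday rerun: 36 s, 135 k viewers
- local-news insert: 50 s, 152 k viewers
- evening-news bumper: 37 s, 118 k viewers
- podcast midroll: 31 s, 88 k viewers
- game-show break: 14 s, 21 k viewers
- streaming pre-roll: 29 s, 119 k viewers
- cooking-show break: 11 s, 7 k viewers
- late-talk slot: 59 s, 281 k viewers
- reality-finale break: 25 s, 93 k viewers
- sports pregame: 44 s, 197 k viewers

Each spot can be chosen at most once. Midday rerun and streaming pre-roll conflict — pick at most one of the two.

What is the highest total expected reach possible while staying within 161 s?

The ratio ordering already packs tightly: streaming pre-roll + late-talk slot + reality-finale break + sports pregame, 157 s, 690.
Nothing else feasible within 161 s beats 690.

690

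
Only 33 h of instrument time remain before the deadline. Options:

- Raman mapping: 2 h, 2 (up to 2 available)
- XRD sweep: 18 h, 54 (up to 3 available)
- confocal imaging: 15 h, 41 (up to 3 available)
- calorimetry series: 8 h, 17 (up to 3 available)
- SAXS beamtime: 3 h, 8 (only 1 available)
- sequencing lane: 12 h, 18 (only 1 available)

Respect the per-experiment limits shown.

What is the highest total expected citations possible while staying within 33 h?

95

Best packing: XRD sweep + confocal imaging — 33 h, 95 total.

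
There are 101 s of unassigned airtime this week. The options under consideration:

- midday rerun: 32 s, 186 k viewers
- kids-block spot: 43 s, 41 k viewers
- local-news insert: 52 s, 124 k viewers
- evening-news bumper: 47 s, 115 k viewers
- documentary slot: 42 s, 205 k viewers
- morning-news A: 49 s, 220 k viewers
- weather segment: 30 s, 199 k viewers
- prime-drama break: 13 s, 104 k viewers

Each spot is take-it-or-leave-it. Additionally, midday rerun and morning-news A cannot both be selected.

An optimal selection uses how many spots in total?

3

Optimal total is 523.
For example morning-news A + weather segment + prime-drama break achieves it, using 92 s.
Any selection reaching 523 contains exactly 3 spots.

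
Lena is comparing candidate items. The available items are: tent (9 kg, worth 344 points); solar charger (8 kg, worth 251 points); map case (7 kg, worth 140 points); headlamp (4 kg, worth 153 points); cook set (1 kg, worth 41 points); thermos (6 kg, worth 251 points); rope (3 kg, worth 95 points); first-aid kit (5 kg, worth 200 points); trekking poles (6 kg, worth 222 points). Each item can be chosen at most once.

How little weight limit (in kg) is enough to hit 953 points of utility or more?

25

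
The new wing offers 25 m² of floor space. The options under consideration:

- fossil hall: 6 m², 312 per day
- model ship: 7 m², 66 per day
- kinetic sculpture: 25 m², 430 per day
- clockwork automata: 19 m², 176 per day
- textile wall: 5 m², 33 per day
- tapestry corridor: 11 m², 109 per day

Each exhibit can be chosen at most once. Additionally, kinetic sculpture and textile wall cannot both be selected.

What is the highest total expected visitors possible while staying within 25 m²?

The ratio heuristic lands on fossil hall + model ship + tapestry corridor (487) but leaves 1 m² idle.
Dropping model ship and tapestry corridor frees 18 m²; slotting in clockwork automata (19 m²) lifts the total to 488 at 25 m².
That's the maximum — no feasible swap from here does better than 488.

488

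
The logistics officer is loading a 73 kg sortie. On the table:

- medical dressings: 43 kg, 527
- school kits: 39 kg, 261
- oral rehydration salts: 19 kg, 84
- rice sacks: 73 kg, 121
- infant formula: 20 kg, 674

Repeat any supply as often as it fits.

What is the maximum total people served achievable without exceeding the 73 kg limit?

Ranking by ratio (people served/kg): infant formula 33.70, medical dressings 12.26, school kits 6.69.
Best packing: 3×infant formula — 60 kg, 2022 total.
The spare 13 kg is too small for any remaining supply, and no exchange beats 2022.

2022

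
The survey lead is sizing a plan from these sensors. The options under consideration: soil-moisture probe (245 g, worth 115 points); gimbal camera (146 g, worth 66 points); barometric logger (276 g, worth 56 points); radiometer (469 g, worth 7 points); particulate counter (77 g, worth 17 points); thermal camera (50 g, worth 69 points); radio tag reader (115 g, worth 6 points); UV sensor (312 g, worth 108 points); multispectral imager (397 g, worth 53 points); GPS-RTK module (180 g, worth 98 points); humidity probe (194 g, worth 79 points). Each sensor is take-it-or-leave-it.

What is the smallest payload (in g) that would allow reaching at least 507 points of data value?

1127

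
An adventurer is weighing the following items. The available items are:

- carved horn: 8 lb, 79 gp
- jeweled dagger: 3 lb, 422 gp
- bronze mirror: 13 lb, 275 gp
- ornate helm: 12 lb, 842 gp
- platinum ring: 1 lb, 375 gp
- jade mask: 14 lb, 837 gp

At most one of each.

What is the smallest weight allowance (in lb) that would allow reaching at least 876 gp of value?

12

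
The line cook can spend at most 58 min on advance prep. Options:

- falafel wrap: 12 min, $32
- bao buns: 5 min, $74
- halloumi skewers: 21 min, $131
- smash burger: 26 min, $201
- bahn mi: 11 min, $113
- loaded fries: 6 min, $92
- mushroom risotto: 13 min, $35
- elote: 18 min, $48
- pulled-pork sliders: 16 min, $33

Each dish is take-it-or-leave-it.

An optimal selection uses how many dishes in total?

Best achievable profit is 498.
One optimal bundle: bao buns + halloumi skewers + smash burger + loaded fries (58 min).
All optima have 4 dishes.

4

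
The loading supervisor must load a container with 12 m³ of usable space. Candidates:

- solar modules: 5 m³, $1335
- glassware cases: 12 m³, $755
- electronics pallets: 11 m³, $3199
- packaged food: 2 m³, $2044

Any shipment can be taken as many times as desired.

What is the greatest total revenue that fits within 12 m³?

Ranking by ratio (revenue/m³): packaged food 1022.00, electronics pallets 290.82, solar modules 267.00, glassware cases 62.92.
Taking 6×packaged food: 12 m³ used, 12264 in revenue.
No other feasible combination exceeds 12264.

12264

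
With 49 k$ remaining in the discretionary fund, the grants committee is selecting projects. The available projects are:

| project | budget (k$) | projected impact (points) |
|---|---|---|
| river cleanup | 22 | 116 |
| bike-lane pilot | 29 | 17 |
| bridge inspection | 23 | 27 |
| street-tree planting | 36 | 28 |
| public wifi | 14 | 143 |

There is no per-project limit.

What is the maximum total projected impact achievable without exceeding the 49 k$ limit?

By projected impact per k$: public wifi 10.21, river cleanup 5.27, bridge inspection 1.17 lead.
Taking 3×public wifi: 42 k$ used, 429 in projected impact.
Nothing else within 49 k$ beats 429.

429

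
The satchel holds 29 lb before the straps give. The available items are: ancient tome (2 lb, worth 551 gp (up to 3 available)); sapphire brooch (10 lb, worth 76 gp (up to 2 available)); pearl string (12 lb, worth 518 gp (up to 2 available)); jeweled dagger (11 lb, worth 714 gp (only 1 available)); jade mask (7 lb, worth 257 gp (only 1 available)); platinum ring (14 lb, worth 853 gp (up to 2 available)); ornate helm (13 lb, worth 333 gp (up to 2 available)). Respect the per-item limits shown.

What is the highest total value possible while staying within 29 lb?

2885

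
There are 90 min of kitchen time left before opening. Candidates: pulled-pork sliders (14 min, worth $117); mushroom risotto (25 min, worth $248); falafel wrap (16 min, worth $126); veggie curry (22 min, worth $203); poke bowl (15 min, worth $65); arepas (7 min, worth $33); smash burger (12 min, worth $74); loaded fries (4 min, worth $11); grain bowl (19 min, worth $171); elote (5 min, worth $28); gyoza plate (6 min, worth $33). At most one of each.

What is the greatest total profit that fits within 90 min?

783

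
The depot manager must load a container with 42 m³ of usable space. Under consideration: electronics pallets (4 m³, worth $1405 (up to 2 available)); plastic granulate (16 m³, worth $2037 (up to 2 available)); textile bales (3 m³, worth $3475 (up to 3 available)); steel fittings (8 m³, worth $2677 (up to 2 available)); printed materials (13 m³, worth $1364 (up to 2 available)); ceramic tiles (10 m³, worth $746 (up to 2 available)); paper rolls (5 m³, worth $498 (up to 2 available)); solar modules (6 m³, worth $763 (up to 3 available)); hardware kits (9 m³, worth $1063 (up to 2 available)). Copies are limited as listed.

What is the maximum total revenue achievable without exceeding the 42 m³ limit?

19652

By revenue per m³: textile bales 1158.33, electronics pallets 351.25, steel fittings 334.62 lead.
Filling by ratio: 2×electronics pallets + 3×textile bales + 2×steel fittings + solar modules for 19352, with 3 m³ left unused.
Replace solar modules with hardware kits: the trade gains 300 net, giving 19652 at 42 m³.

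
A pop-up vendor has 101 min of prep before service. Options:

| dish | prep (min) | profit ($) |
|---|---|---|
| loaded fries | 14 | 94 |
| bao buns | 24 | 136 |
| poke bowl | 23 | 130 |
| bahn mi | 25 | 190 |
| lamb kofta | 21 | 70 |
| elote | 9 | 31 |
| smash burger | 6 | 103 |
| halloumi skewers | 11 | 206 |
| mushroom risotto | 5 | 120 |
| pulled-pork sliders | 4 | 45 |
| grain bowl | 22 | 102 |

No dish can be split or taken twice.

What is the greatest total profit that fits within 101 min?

930

A density-first pass picks loaded fries + bao buns + bahn mi + elote + smash burger + halloumi skewers + mushroom risotto + pulled-pork sliders — 925 at 98 min.
Replace loaded fries and elote with poke bowl: the trade gains 5 net, giving 930 at 98 min.
An exhaustive check of the 2048 subsets confirms 930.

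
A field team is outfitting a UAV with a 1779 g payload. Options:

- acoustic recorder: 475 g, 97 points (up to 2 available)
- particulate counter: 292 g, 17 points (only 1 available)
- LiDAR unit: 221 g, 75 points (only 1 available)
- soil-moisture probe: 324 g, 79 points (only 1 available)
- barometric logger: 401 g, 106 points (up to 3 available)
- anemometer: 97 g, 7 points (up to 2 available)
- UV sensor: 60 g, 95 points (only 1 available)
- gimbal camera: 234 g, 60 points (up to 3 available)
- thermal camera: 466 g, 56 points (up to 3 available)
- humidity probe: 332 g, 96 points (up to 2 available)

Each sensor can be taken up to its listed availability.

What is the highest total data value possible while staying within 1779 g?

574

Ranking by ratio (data value/g): UV sensor 1.58, LiDAR unit 0.34, humidity probe 0.29.
Best packing: LiDAR unit + 2×barometric logger + UV sensor + 2×humidity probe — 1747 g, 574 total.
No other feasible combination exceeds 574.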